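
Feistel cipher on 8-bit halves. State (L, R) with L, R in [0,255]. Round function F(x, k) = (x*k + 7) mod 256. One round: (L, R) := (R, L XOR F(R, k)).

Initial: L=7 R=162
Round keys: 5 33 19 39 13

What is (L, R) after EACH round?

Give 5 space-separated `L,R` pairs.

Round 1 (k=5): L=162 R=54
Round 2 (k=33): L=54 R=95
Round 3 (k=19): L=95 R=34
Round 4 (k=39): L=34 R=106
Round 5 (k=13): L=106 R=75

Answer: 162,54 54,95 95,34 34,106 106,75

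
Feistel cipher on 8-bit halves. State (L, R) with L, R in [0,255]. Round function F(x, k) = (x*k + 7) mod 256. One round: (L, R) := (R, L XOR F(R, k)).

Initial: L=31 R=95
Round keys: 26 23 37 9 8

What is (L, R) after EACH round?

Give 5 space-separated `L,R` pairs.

Answer: 95,178 178,90 90,187 187,192 192,188

Derivation:
Round 1 (k=26): L=95 R=178
Round 2 (k=23): L=178 R=90
Round 3 (k=37): L=90 R=187
Round 4 (k=9): L=187 R=192
Round 5 (k=8): L=192 R=188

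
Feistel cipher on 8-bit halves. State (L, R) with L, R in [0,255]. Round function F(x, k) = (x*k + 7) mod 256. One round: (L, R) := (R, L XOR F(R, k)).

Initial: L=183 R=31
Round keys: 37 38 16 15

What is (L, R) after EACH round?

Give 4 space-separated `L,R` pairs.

Answer: 31,53 53,250 250,146 146,111

Derivation:
Round 1 (k=37): L=31 R=53
Round 2 (k=38): L=53 R=250
Round 3 (k=16): L=250 R=146
Round 4 (k=15): L=146 R=111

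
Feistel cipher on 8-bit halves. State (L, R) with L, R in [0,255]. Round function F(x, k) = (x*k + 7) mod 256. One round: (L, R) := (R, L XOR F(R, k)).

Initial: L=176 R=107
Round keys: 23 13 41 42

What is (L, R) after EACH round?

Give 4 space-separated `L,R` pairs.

Round 1 (k=23): L=107 R=20
Round 2 (k=13): L=20 R=96
Round 3 (k=41): L=96 R=115
Round 4 (k=42): L=115 R=133

Answer: 107,20 20,96 96,115 115,133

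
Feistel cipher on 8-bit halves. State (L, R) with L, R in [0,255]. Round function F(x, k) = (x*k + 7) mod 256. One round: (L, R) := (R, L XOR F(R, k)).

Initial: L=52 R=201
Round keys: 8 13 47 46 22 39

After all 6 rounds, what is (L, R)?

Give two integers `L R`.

Answer: 104 97

Derivation:
Round 1 (k=8): L=201 R=123
Round 2 (k=13): L=123 R=143
Round 3 (k=47): L=143 R=51
Round 4 (k=46): L=51 R=190
Round 5 (k=22): L=190 R=104
Round 6 (k=39): L=104 R=97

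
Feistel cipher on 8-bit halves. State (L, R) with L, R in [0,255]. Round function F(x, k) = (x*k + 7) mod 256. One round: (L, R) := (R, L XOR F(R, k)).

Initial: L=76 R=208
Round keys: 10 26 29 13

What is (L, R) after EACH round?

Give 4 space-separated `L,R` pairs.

Round 1 (k=10): L=208 R=107
Round 2 (k=26): L=107 R=53
Round 3 (k=29): L=53 R=99
Round 4 (k=13): L=99 R=59

Answer: 208,107 107,53 53,99 99,59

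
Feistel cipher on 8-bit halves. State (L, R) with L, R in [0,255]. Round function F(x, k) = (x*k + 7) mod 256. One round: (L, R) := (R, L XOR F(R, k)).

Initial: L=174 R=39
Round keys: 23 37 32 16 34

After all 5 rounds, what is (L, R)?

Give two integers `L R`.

Answer: 181 112

Derivation:
Round 1 (k=23): L=39 R=38
Round 2 (k=37): L=38 R=162
Round 3 (k=32): L=162 R=97
Round 4 (k=16): L=97 R=181
Round 5 (k=34): L=181 R=112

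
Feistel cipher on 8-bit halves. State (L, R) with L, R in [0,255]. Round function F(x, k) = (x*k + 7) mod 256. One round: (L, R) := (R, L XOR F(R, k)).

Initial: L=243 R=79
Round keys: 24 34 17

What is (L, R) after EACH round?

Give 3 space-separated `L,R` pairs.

Answer: 79,156 156,240 240,107

Derivation:
Round 1 (k=24): L=79 R=156
Round 2 (k=34): L=156 R=240
Round 3 (k=17): L=240 R=107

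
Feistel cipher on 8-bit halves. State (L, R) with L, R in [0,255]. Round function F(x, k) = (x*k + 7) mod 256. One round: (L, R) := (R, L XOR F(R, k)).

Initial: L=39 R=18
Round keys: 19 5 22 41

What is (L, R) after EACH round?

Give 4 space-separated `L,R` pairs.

Round 1 (k=19): L=18 R=122
Round 2 (k=5): L=122 R=123
Round 3 (k=22): L=123 R=227
Round 4 (k=41): L=227 R=25

Answer: 18,122 122,123 123,227 227,25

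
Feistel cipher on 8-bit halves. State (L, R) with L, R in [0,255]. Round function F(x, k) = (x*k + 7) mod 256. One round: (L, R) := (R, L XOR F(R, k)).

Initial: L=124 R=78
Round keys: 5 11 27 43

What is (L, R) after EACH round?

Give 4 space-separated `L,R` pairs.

Round 1 (k=5): L=78 R=241
Round 2 (k=11): L=241 R=44
Round 3 (k=27): L=44 R=90
Round 4 (k=43): L=90 R=9

Answer: 78,241 241,44 44,90 90,9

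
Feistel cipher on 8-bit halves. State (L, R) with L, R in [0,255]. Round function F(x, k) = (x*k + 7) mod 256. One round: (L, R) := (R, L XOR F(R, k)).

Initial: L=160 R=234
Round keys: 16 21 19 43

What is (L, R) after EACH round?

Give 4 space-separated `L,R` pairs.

Round 1 (k=16): L=234 R=7
Round 2 (k=21): L=7 R=112
Round 3 (k=19): L=112 R=80
Round 4 (k=43): L=80 R=7

Answer: 234,7 7,112 112,80 80,7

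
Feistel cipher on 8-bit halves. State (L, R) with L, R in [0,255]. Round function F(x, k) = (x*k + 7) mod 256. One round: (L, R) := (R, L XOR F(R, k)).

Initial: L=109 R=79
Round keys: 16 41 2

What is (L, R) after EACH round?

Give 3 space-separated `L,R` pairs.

Round 1 (k=16): L=79 R=154
Round 2 (k=41): L=154 R=254
Round 3 (k=2): L=254 R=153

Answer: 79,154 154,254 254,153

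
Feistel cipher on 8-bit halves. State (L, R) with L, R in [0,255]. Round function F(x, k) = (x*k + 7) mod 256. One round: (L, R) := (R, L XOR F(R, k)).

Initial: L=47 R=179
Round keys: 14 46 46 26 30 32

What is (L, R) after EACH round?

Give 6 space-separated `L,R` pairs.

Round 1 (k=14): L=179 R=254
Round 2 (k=46): L=254 R=24
Round 3 (k=46): L=24 R=169
Round 4 (k=26): L=169 R=41
Round 5 (k=30): L=41 R=124
Round 6 (k=32): L=124 R=174

Answer: 179,254 254,24 24,169 169,41 41,124 124,174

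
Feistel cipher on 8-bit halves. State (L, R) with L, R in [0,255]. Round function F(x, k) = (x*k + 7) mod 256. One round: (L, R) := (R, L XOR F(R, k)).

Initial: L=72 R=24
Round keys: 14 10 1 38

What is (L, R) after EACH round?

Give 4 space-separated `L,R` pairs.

Answer: 24,31 31,37 37,51 51,188

Derivation:
Round 1 (k=14): L=24 R=31
Round 2 (k=10): L=31 R=37
Round 3 (k=1): L=37 R=51
Round 4 (k=38): L=51 R=188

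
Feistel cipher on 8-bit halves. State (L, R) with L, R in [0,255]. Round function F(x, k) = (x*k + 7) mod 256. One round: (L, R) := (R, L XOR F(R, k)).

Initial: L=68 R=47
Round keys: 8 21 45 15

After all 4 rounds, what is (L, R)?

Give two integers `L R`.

Answer: 95 105

Derivation:
Round 1 (k=8): L=47 R=59
Round 2 (k=21): L=59 R=241
Round 3 (k=45): L=241 R=95
Round 4 (k=15): L=95 R=105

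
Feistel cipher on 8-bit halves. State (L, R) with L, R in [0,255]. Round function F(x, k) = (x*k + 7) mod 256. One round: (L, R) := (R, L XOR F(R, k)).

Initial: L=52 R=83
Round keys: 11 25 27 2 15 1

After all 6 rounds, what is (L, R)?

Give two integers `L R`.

Round 1 (k=11): L=83 R=172
Round 2 (k=25): L=172 R=128
Round 3 (k=27): L=128 R=43
Round 4 (k=2): L=43 R=221
Round 5 (k=15): L=221 R=209
Round 6 (k=1): L=209 R=5

Answer: 209 5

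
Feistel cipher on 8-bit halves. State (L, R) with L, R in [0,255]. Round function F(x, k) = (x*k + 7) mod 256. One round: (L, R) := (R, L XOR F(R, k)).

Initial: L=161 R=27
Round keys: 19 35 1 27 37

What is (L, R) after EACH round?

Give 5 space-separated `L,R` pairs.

Answer: 27,169 169,57 57,233 233,163 163,127

Derivation:
Round 1 (k=19): L=27 R=169
Round 2 (k=35): L=169 R=57
Round 3 (k=1): L=57 R=233
Round 4 (k=27): L=233 R=163
Round 5 (k=37): L=163 R=127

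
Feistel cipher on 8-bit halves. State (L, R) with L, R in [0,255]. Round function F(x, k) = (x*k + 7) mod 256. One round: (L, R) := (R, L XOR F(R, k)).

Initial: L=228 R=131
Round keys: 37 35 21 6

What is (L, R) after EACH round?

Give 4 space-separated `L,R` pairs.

Round 1 (k=37): L=131 R=18
Round 2 (k=35): L=18 R=254
Round 3 (k=21): L=254 R=207
Round 4 (k=6): L=207 R=31

Answer: 131,18 18,254 254,207 207,31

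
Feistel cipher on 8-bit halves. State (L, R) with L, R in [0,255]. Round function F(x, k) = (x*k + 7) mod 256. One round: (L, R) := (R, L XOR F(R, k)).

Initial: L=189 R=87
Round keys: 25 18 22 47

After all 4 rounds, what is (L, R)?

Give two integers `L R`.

Round 1 (k=25): L=87 R=59
Round 2 (k=18): L=59 R=122
Round 3 (k=22): L=122 R=184
Round 4 (k=47): L=184 R=181

Answer: 184 181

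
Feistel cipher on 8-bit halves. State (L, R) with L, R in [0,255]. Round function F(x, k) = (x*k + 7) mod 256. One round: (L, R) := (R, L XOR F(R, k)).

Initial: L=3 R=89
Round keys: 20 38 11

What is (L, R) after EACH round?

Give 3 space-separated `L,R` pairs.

Answer: 89,248 248,142 142,217

Derivation:
Round 1 (k=20): L=89 R=248
Round 2 (k=38): L=248 R=142
Round 3 (k=11): L=142 R=217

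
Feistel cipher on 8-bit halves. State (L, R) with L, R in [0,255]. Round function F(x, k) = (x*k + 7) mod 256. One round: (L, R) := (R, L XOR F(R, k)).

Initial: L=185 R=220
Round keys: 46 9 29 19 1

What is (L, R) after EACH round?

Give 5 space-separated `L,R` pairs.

Answer: 220,54 54,49 49,162 162,60 60,225

Derivation:
Round 1 (k=46): L=220 R=54
Round 2 (k=9): L=54 R=49
Round 3 (k=29): L=49 R=162
Round 4 (k=19): L=162 R=60
Round 5 (k=1): L=60 R=225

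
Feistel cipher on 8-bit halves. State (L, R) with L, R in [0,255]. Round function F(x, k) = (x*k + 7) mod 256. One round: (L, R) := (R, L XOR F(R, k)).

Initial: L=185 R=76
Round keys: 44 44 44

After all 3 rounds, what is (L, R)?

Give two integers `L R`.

Answer: 163 165

Derivation:
Round 1 (k=44): L=76 R=174
Round 2 (k=44): L=174 R=163
Round 3 (k=44): L=163 R=165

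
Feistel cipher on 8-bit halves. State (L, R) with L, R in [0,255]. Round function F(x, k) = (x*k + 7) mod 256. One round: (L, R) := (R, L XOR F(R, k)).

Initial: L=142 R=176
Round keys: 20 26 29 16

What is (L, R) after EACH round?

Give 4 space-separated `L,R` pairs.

Answer: 176,73 73,193 193,173 173,22

Derivation:
Round 1 (k=20): L=176 R=73
Round 2 (k=26): L=73 R=193
Round 3 (k=29): L=193 R=173
Round 4 (k=16): L=173 R=22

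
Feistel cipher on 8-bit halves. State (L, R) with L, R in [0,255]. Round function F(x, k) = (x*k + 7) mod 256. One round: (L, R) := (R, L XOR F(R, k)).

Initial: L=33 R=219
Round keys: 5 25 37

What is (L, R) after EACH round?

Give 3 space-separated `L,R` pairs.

Round 1 (k=5): L=219 R=111
Round 2 (k=25): L=111 R=5
Round 3 (k=37): L=5 R=175

Answer: 219,111 111,5 5,175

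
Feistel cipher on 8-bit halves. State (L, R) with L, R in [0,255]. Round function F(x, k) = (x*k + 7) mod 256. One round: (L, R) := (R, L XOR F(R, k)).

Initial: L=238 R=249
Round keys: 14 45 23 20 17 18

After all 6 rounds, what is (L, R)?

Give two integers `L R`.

Answer: 152 27

Derivation:
Round 1 (k=14): L=249 R=75
Round 2 (k=45): L=75 R=207
Round 3 (k=23): L=207 R=235
Round 4 (k=20): L=235 R=172
Round 5 (k=17): L=172 R=152
Round 6 (k=18): L=152 R=27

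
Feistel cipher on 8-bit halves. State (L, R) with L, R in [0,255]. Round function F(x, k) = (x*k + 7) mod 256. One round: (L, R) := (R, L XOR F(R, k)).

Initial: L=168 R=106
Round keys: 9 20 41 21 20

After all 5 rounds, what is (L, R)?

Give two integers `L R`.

Answer: 245 66

Derivation:
Round 1 (k=9): L=106 R=105
Round 2 (k=20): L=105 R=81
Round 3 (k=41): L=81 R=105
Round 4 (k=21): L=105 R=245
Round 5 (k=20): L=245 R=66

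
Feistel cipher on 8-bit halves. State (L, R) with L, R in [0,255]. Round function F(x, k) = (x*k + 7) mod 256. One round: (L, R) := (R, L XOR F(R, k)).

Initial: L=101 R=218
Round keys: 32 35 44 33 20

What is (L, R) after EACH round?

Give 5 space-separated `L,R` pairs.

Answer: 218,34 34,119 119,89 89,247 247,10

Derivation:
Round 1 (k=32): L=218 R=34
Round 2 (k=35): L=34 R=119
Round 3 (k=44): L=119 R=89
Round 4 (k=33): L=89 R=247
Round 5 (k=20): L=247 R=10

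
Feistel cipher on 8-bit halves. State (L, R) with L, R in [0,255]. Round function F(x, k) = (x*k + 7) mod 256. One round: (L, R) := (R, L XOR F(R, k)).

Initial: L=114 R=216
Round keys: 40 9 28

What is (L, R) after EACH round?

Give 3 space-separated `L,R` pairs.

Round 1 (k=40): L=216 R=181
Round 2 (k=9): L=181 R=188
Round 3 (k=28): L=188 R=34

Answer: 216,181 181,188 188,34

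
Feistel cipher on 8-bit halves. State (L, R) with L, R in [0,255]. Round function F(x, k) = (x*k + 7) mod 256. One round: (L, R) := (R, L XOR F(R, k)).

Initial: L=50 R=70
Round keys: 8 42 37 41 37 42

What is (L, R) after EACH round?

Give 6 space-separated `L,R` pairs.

Round 1 (k=8): L=70 R=5
Round 2 (k=42): L=5 R=159
Round 3 (k=37): L=159 R=7
Round 4 (k=41): L=7 R=185
Round 5 (k=37): L=185 R=195
Round 6 (k=42): L=195 R=188

Answer: 70,5 5,159 159,7 7,185 185,195 195,188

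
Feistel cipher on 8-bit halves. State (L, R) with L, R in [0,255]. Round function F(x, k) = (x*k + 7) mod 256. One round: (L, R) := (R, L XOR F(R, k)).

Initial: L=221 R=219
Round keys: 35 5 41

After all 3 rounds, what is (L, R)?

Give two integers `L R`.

Answer: 27 127

Derivation:
Round 1 (k=35): L=219 R=37
Round 2 (k=5): L=37 R=27
Round 3 (k=41): L=27 R=127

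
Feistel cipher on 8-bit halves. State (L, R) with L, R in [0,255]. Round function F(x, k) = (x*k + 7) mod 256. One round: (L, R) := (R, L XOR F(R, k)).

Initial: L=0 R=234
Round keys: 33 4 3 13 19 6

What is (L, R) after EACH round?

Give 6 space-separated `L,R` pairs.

Round 1 (k=33): L=234 R=49
Round 2 (k=4): L=49 R=33
Round 3 (k=3): L=33 R=91
Round 4 (k=13): L=91 R=135
Round 5 (k=19): L=135 R=87
Round 6 (k=6): L=87 R=150

Answer: 234,49 49,33 33,91 91,135 135,87 87,150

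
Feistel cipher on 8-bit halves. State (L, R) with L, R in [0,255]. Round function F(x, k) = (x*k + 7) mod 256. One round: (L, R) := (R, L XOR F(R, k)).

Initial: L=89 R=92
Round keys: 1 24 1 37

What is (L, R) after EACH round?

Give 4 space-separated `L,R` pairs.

Answer: 92,58 58,43 43,8 8,4

Derivation:
Round 1 (k=1): L=92 R=58
Round 2 (k=24): L=58 R=43
Round 3 (k=1): L=43 R=8
Round 4 (k=37): L=8 R=4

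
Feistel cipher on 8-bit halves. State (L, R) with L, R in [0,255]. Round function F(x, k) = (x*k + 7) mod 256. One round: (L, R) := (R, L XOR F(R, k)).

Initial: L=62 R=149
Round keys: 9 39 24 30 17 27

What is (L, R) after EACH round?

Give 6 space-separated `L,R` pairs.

Answer: 149,122 122,8 8,189 189,37 37,193 193,71

Derivation:
Round 1 (k=9): L=149 R=122
Round 2 (k=39): L=122 R=8
Round 3 (k=24): L=8 R=189
Round 4 (k=30): L=189 R=37
Round 5 (k=17): L=37 R=193
Round 6 (k=27): L=193 R=71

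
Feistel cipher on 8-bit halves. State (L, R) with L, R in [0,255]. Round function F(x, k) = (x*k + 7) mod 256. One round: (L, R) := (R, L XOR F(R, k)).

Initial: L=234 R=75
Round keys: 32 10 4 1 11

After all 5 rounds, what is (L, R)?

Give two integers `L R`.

Answer: 75 194

Derivation:
Round 1 (k=32): L=75 R=141
Round 2 (k=10): L=141 R=194
Round 3 (k=4): L=194 R=130
Round 4 (k=1): L=130 R=75
Round 5 (k=11): L=75 R=194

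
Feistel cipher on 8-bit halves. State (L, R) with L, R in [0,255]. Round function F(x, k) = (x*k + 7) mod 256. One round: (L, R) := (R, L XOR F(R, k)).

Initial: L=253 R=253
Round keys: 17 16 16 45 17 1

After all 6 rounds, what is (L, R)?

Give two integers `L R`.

Round 1 (k=17): L=253 R=41
Round 2 (k=16): L=41 R=106
Round 3 (k=16): L=106 R=142
Round 4 (k=45): L=142 R=151
Round 5 (k=17): L=151 R=128
Round 6 (k=1): L=128 R=16

Answer: 128 16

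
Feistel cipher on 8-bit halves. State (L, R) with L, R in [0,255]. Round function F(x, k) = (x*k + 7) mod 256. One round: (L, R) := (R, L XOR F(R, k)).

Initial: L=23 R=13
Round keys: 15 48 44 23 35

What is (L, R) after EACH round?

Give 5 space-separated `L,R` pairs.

Round 1 (k=15): L=13 R=221
Round 2 (k=48): L=221 R=122
Round 3 (k=44): L=122 R=34
Round 4 (k=23): L=34 R=111
Round 5 (k=35): L=111 R=22

Answer: 13,221 221,122 122,34 34,111 111,22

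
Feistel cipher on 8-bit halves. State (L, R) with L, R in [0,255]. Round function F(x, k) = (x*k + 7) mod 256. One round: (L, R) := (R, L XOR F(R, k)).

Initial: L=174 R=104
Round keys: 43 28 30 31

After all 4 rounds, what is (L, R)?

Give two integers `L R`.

Round 1 (k=43): L=104 R=209
Round 2 (k=28): L=209 R=139
Round 3 (k=30): L=139 R=128
Round 4 (k=31): L=128 R=12

Answer: 128 12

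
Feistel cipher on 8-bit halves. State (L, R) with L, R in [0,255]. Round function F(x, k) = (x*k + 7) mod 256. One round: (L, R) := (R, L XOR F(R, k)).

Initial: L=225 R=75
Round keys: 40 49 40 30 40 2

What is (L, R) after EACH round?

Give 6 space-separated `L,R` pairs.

Answer: 75,94 94,78 78,105 105,27 27,86 86,168

Derivation:
Round 1 (k=40): L=75 R=94
Round 2 (k=49): L=94 R=78
Round 3 (k=40): L=78 R=105
Round 4 (k=30): L=105 R=27
Round 5 (k=40): L=27 R=86
Round 6 (k=2): L=86 R=168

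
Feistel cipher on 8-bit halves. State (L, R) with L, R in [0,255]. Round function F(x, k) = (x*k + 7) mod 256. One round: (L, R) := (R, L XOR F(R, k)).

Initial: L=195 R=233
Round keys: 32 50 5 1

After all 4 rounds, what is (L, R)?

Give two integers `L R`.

Answer: 225 142

Derivation:
Round 1 (k=32): L=233 R=228
Round 2 (k=50): L=228 R=102
Round 3 (k=5): L=102 R=225
Round 4 (k=1): L=225 R=142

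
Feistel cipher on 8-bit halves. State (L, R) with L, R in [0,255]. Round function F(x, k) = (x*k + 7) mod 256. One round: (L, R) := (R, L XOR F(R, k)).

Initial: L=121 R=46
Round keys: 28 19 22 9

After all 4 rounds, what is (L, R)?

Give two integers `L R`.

Answer: 151 177

Derivation:
Round 1 (k=28): L=46 R=118
Round 2 (k=19): L=118 R=231
Round 3 (k=22): L=231 R=151
Round 4 (k=9): L=151 R=177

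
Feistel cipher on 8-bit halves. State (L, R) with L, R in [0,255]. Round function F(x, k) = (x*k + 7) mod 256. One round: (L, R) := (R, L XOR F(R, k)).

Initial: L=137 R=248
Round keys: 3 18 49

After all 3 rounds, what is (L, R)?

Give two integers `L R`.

Answer: 203 132

Derivation:
Round 1 (k=3): L=248 R=102
Round 2 (k=18): L=102 R=203
Round 3 (k=49): L=203 R=132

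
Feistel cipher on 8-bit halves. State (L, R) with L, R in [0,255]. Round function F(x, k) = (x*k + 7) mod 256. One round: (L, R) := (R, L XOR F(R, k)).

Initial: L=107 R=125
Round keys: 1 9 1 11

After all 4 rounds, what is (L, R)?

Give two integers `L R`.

Round 1 (k=1): L=125 R=239
Round 2 (k=9): L=239 R=19
Round 3 (k=1): L=19 R=245
Round 4 (k=11): L=245 R=157

Answer: 245 157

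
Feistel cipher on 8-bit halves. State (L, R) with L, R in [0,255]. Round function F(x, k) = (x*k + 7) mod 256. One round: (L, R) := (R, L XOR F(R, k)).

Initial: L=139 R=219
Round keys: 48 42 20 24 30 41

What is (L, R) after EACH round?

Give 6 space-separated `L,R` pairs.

Answer: 219,156 156,68 68,203 203,75 75,26 26,122

Derivation:
Round 1 (k=48): L=219 R=156
Round 2 (k=42): L=156 R=68
Round 3 (k=20): L=68 R=203
Round 4 (k=24): L=203 R=75
Round 5 (k=30): L=75 R=26
Round 6 (k=41): L=26 R=122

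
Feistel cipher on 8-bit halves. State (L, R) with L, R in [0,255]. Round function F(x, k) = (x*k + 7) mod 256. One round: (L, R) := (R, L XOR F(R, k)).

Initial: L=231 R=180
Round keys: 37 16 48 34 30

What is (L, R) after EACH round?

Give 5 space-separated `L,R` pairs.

Round 1 (k=37): L=180 R=236
Round 2 (k=16): L=236 R=115
Round 3 (k=48): L=115 R=123
Round 4 (k=34): L=123 R=46
Round 5 (k=30): L=46 R=16

Answer: 180,236 236,115 115,123 123,46 46,16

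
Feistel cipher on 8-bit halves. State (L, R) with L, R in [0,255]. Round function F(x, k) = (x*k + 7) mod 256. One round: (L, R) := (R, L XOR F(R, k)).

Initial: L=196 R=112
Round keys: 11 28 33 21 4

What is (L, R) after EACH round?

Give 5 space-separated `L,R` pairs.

Round 1 (k=11): L=112 R=19
Round 2 (k=28): L=19 R=107
Round 3 (k=33): L=107 R=193
Round 4 (k=21): L=193 R=183
Round 5 (k=4): L=183 R=34

Answer: 112,19 19,107 107,193 193,183 183,34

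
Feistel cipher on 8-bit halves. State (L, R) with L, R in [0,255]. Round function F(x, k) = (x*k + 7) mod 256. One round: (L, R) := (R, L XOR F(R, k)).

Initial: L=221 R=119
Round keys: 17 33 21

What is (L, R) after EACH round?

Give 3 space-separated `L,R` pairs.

Answer: 119,51 51,237 237,75

Derivation:
Round 1 (k=17): L=119 R=51
Round 2 (k=33): L=51 R=237
Round 3 (k=21): L=237 R=75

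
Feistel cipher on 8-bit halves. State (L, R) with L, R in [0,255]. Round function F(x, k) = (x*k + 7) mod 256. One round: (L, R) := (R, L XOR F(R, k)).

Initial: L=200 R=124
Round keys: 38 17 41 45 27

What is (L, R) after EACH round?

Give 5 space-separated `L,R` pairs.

Round 1 (k=38): L=124 R=167
Round 2 (k=17): L=167 R=98
Round 3 (k=41): L=98 R=30
Round 4 (k=45): L=30 R=47
Round 5 (k=27): L=47 R=226

Answer: 124,167 167,98 98,30 30,47 47,226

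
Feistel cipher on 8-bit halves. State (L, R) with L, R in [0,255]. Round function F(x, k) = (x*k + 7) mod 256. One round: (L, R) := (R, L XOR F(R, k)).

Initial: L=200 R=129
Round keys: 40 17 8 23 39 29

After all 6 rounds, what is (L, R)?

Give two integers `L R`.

Answer: 143 202

Derivation:
Round 1 (k=40): L=129 R=231
Round 2 (k=17): L=231 R=223
Round 3 (k=8): L=223 R=24
Round 4 (k=23): L=24 R=240
Round 5 (k=39): L=240 R=143
Round 6 (k=29): L=143 R=202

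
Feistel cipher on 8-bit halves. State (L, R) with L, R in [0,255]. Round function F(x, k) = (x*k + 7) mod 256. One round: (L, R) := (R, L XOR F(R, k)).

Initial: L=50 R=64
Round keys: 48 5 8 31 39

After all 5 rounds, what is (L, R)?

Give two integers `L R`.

Round 1 (k=48): L=64 R=53
Round 2 (k=5): L=53 R=80
Round 3 (k=8): L=80 R=178
Round 4 (k=31): L=178 R=197
Round 5 (k=39): L=197 R=184

Answer: 197 184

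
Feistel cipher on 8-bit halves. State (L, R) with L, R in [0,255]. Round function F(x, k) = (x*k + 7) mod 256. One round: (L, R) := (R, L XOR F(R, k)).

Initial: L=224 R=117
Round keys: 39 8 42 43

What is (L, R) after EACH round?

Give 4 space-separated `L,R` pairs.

Answer: 117,58 58,162 162,161 161,176

Derivation:
Round 1 (k=39): L=117 R=58
Round 2 (k=8): L=58 R=162
Round 3 (k=42): L=162 R=161
Round 4 (k=43): L=161 R=176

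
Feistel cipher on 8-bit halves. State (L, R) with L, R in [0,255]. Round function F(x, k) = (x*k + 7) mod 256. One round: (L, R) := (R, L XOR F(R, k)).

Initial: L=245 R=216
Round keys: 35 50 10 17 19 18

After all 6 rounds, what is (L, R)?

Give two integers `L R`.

Round 1 (k=35): L=216 R=122
Round 2 (k=50): L=122 R=3
Round 3 (k=10): L=3 R=95
Round 4 (k=17): L=95 R=85
Round 5 (k=19): L=85 R=9
Round 6 (k=18): L=9 R=252

Answer: 9 252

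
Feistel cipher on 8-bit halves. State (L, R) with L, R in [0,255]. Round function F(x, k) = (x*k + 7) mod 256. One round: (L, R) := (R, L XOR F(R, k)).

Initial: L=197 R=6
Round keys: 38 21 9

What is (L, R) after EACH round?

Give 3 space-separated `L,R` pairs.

Round 1 (k=38): L=6 R=46
Round 2 (k=21): L=46 R=203
Round 3 (k=9): L=203 R=4

Answer: 6,46 46,203 203,4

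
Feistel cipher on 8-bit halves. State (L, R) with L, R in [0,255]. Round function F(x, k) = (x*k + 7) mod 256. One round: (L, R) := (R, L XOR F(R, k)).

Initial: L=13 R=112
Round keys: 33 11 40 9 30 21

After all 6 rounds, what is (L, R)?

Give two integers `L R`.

Answer: 176 166

Derivation:
Round 1 (k=33): L=112 R=122
Round 2 (k=11): L=122 R=53
Round 3 (k=40): L=53 R=53
Round 4 (k=9): L=53 R=209
Round 5 (k=30): L=209 R=176
Round 6 (k=21): L=176 R=166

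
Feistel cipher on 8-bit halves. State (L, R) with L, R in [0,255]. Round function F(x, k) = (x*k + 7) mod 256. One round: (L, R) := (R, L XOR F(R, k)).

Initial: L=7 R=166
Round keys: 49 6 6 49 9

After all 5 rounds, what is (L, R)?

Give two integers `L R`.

Round 1 (k=49): L=166 R=202
Round 2 (k=6): L=202 R=101
Round 3 (k=6): L=101 R=175
Round 4 (k=49): L=175 R=227
Round 5 (k=9): L=227 R=173

Answer: 227 173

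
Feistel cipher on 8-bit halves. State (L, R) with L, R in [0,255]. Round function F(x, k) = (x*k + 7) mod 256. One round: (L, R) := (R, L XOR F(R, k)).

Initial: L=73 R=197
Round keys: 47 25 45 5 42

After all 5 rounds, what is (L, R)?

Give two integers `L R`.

Answer: 147 52

Derivation:
Round 1 (k=47): L=197 R=123
Round 2 (k=25): L=123 R=207
Round 3 (k=45): L=207 R=17
Round 4 (k=5): L=17 R=147
Round 5 (k=42): L=147 R=52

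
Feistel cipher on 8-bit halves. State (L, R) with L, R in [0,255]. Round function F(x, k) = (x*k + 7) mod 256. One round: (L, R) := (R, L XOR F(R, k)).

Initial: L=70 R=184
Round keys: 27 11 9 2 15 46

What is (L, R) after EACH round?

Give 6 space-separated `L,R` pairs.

Answer: 184,41 41,114 114,32 32,53 53,2 2,86

Derivation:
Round 1 (k=27): L=184 R=41
Round 2 (k=11): L=41 R=114
Round 3 (k=9): L=114 R=32
Round 4 (k=2): L=32 R=53
Round 5 (k=15): L=53 R=2
Round 6 (k=46): L=2 R=86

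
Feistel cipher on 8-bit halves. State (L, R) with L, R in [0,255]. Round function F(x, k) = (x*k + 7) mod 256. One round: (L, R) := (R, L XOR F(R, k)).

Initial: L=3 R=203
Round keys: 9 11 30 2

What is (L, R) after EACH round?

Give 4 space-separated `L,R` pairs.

Round 1 (k=9): L=203 R=41
Round 2 (k=11): L=41 R=1
Round 3 (k=30): L=1 R=12
Round 4 (k=2): L=12 R=30

Answer: 203,41 41,1 1,12 12,30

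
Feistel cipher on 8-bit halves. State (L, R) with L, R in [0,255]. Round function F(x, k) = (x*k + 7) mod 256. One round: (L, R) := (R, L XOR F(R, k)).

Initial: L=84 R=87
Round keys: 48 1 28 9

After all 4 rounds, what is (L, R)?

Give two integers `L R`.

Answer: 48 234

Derivation:
Round 1 (k=48): L=87 R=3
Round 2 (k=1): L=3 R=93
Round 3 (k=28): L=93 R=48
Round 4 (k=9): L=48 R=234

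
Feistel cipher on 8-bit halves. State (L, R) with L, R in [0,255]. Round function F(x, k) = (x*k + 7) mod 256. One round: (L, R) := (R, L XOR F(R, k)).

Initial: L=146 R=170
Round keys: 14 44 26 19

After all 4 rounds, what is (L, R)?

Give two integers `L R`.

Answer: 80 110

Derivation:
Round 1 (k=14): L=170 R=193
Round 2 (k=44): L=193 R=153
Round 3 (k=26): L=153 R=80
Round 4 (k=19): L=80 R=110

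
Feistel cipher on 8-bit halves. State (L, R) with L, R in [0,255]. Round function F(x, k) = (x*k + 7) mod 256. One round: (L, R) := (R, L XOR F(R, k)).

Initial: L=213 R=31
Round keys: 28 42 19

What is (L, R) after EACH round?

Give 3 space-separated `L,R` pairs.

Round 1 (k=28): L=31 R=190
Round 2 (k=42): L=190 R=44
Round 3 (k=19): L=44 R=245

Answer: 31,190 190,44 44,245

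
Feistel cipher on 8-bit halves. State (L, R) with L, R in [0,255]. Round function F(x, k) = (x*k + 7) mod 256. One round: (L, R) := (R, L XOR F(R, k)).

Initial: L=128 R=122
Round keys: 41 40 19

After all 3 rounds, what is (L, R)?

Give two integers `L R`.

Round 1 (k=41): L=122 R=17
Round 2 (k=40): L=17 R=213
Round 3 (k=19): L=213 R=199

Answer: 213 199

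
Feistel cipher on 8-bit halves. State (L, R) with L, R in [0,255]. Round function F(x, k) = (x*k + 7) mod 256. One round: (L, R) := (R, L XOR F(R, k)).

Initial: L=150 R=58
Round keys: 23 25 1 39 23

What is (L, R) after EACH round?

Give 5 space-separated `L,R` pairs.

Answer: 58,171 171,128 128,44 44,59 59,120

Derivation:
Round 1 (k=23): L=58 R=171
Round 2 (k=25): L=171 R=128
Round 3 (k=1): L=128 R=44
Round 4 (k=39): L=44 R=59
Round 5 (k=23): L=59 R=120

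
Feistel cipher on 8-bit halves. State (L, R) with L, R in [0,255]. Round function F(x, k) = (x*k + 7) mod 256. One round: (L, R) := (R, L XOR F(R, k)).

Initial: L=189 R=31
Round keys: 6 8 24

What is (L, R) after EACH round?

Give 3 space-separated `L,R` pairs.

Answer: 31,124 124,248 248,59

Derivation:
Round 1 (k=6): L=31 R=124
Round 2 (k=8): L=124 R=248
Round 3 (k=24): L=248 R=59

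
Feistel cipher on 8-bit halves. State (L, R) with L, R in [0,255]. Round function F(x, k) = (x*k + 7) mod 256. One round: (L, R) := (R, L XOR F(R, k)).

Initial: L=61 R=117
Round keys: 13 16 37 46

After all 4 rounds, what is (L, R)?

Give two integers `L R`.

Round 1 (k=13): L=117 R=197
Round 2 (k=16): L=197 R=34
Round 3 (k=37): L=34 R=52
Round 4 (k=46): L=52 R=125

Answer: 52 125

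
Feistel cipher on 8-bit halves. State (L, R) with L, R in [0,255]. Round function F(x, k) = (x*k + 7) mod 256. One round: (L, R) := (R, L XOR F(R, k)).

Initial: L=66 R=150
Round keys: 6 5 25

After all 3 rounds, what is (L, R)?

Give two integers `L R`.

Answer: 98 80

Derivation:
Round 1 (k=6): L=150 R=201
Round 2 (k=5): L=201 R=98
Round 3 (k=25): L=98 R=80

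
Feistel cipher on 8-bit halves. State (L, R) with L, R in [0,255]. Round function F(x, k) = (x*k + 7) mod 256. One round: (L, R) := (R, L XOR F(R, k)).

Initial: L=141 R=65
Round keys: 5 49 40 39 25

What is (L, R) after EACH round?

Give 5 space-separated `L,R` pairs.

Round 1 (k=5): L=65 R=193
Round 2 (k=49): L=193 R=185
Round 3 (k=40): L=185 R=46
Round 4 (k=39): L=46 R=176
Round 5 (k=25): L=176 R=25

Answer: 65,193 193,185 185,46 46,176 176,25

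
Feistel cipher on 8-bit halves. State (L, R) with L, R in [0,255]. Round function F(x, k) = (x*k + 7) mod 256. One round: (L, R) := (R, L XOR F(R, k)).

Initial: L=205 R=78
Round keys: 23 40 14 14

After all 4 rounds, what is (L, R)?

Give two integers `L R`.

Round 1 (k=23): L=78 R=196
Round 2 (k=40): L=196 R=233
Round 3 (k=14): L=233 R=1
Round 4 (k=14): L=1 R=252

Answer: 1 252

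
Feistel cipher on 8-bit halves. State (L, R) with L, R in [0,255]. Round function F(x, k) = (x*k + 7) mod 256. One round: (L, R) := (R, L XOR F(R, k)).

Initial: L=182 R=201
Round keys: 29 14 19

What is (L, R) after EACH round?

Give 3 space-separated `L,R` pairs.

Answer: 201,122 122,122 122,111

Derivation:
Round 1 (k=29): L=201 R=122
Round 2 (k=14): L=122 R=122
Round 3 (k=19): L=122 R=111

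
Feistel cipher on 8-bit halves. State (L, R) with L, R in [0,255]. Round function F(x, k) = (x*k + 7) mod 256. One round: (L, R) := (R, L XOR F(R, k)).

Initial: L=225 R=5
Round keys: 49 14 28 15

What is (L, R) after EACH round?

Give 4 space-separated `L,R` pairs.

Round 1 (k=49): L=5 R=29
Round 2 (k=14): L=29 R=152
Round 3 (k=28): L=152 R=186
Round 4 (k=15): L=186 R=117

Answer: 5,29 29,152 152,186 186,117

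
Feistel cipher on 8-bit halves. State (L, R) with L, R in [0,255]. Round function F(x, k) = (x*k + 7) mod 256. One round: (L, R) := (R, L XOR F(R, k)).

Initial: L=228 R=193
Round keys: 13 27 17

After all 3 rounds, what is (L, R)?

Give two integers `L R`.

Round 1 (k=13): L=193 R=48
Round 2 (k=27): L=48 R=214
Round 3 (k=17): L=214 R=13

Answer: 214 13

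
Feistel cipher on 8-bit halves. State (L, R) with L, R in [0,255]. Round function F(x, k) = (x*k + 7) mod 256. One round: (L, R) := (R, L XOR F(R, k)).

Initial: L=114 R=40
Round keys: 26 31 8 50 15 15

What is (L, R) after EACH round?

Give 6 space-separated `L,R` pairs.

Answer: 40,101 101,106 106,50 50,161 161,68 68,162

Derivation:
Round 1 (k=26): L=40 R=101
Round 2 (k=31): L=101 R=106
Round 3 (k=8): L=106 R=50
Round 4 (k=50): L=50 R=161
Round 5 (k=15): L=161 R=68
Round 6 (k=15): L=68 R=162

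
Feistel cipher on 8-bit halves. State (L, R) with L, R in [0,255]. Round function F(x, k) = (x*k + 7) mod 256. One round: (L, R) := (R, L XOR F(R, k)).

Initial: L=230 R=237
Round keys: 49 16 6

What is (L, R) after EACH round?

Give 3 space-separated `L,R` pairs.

Round 1 (k=49): L=237 R=130
Round 2 (k=16): L=130 R=202
Round 3 (k=6): L=202 R=65

Answer: 237,130 130,202 202,65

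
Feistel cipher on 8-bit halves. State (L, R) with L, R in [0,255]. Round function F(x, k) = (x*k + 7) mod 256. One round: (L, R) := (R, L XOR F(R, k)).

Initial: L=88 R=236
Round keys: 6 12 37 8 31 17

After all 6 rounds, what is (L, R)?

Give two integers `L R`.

Answer: 2 177

Derivation:
Round 1 (k=6): L=236 R=215
Round 2 (k=12): L=215 R=247
Round 3 (k=37): L=247 R=109
Round 4 (k=8): L=109 R=152
Round 5 (k=31): L=152 R=2
Round 6 (k=17): L=2 R=177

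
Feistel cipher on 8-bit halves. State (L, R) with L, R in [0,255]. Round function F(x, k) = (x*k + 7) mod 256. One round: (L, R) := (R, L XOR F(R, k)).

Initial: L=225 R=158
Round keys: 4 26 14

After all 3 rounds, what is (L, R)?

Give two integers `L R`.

Answer: 141 35

Derivation:
Round 1 (k=4): L=158 R=158
Round 2 (k=26): L=158 R=141
Round 3 (k=14): L=141 R=35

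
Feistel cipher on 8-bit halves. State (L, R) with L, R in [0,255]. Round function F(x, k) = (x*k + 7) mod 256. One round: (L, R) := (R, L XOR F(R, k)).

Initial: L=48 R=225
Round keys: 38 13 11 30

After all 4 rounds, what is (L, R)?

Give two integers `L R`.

Round 1 (k=38): L=225 R=93
Round 2 (k=13): L=93 R=33
Round 3 (k=11): L=33 R=47
Round 4 (k=30): L=47 R=168

Answer: 47 168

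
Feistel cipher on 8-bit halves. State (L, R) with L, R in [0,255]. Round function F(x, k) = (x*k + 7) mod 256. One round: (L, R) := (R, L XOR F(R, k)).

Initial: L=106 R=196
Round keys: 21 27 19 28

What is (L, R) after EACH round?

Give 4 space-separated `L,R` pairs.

Round 1 (k=21): L=196 R=113
Round 2 (k=27): L=113 R=54
Round 3 (k=19): L=54 R=120
Round 4 (k=28): L=120 R=17

Answer: 196,113 113,54 54,120 120,17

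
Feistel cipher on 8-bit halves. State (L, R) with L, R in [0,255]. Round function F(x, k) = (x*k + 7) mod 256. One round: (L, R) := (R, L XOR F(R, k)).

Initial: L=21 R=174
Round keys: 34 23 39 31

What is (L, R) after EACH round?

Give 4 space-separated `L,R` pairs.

Answer: 174,54 54,79 79,38 38,238

Derivation:
Round 1 (k=34): L=174 R=54
Round 2 (k=23): L=54 R=79
Round 3 (k=39): L=79 R=38
Round 4 (k=31): L=38 R=238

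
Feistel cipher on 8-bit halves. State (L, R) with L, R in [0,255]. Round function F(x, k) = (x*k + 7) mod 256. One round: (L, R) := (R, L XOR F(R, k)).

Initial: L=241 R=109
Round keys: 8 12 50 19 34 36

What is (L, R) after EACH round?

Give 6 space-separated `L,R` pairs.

Round 1 (k=8): L=109 R=158
Round 2 (k=12): L=158 R=2
Round 3 (k=50): L=2 R=245
Round 4 (k=19): L=245 R=52
Round 5 (k=34): L=52 R=26
Round 6 (k=36): L=26 R=155

Answer: 109,158 158,2 2,245 245,52 52,26 26,155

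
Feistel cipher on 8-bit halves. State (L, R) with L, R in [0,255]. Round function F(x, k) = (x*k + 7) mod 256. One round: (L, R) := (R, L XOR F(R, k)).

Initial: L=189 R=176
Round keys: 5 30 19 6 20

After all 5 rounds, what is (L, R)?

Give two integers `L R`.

Round 1 (k=5): L=176 R=202
Round 2 (k=30): L=202 R=3
Round 3 (k=19): L=3 R=138
Round 4 (k=6): L=138 R=64
Round 5 (k=20): L=64 R=141

Answer: 64 141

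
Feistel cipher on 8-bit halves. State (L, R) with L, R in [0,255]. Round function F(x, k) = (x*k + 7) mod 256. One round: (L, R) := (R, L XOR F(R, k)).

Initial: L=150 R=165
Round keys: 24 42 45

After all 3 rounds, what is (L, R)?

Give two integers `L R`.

Answer: 228 242

Derivation:
Round 1 (k=24): L=165 R=233
Round 2 (k=42): L=233 R=228
Round 3 (k=45): L=228 R=242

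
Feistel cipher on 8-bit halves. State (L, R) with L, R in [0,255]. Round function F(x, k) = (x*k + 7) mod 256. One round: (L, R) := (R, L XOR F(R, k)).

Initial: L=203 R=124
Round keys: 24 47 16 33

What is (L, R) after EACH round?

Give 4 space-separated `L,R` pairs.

Answer: 124,108 108,167 167,27 27,37

Derivation:
Round 1 (k=24): L=124 R=108
Round 2 (k=47): L=108 R=167
Round 3 (k=16): L=167 R=27
Round 4 (k=33): L=27 R=37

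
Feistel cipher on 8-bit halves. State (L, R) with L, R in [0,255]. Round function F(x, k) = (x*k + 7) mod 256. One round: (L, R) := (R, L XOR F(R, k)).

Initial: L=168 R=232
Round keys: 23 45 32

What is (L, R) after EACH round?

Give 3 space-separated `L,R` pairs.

Round 1 (k=23): L=232 R=119
Round 2 (k=45): L=119 R=26
Round 3 (k=32): L=26 R=48

Answer: 232,119 119,26 26,48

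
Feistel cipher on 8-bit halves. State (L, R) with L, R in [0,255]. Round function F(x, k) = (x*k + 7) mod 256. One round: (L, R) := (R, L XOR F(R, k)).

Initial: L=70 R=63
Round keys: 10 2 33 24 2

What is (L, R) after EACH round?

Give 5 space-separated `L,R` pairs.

Round 1 (k=10): L=63 R=59
Round 2 (k=2): L=59 R=66
Round 3 (k=33): L=66 R=178
Round 4 (k=24): L=178 R=245
Round 5 (k=2): L=245 R=67

Answer: 63,59 59,66 66,178 178,245 245,67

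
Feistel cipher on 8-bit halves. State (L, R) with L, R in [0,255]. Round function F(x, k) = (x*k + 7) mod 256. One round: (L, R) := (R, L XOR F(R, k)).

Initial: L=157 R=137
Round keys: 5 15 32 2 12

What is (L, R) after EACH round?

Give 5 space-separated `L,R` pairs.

Round 1 (k=5): L=137 R=41
Round 2 (k=15): L=41 R=231
Round 3 (k=32): L=231 R=206
Round 4 (k=2): L=206 R=68
Round 5 (k=12): L=68 R=249

Answer: 137,41 41,231 231,206 206,68 68,249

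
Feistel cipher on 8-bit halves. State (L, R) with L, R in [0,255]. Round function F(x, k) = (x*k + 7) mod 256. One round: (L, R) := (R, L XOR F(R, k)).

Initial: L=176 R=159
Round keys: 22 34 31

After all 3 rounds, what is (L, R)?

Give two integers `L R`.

Round 1 (k=22): L=159 R=1
Round 2 (k=34): L=1 R=182
Round 3 (k=31): L=182 R=16

Answer: 182 16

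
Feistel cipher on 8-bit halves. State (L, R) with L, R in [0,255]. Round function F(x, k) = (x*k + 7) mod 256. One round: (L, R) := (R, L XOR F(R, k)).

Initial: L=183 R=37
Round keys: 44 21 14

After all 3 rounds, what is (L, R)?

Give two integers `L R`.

Round 1 (k=44): L=37 R=212
Round 2 (k=21): L=212 R=78
Round 3 (k=14): L=78 R=159

Answer: 78 159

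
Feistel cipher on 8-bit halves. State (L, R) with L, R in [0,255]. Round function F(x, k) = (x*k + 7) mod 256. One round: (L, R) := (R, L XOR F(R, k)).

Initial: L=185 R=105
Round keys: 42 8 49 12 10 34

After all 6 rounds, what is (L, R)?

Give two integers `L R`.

Round 1 (k=42): L=105 R=248
Round 2 (k=8): L=248 R=174
Round 3 (k=49): L=174 R=173
Round 4 (k=12): L=173 R=141
Round 5 (k=10): L=141 R=36
Round 6 (k=34): L=36 R=66

Answer: 36 66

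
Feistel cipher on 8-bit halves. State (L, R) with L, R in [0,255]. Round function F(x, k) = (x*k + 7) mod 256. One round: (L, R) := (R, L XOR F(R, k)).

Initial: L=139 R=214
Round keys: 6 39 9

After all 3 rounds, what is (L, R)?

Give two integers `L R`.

Round 1 (k=6): L=214 R=128
Round 2 (k=39): L=128 R=81
Round 3 (k=9): L=81 R=96

Answer: 81 96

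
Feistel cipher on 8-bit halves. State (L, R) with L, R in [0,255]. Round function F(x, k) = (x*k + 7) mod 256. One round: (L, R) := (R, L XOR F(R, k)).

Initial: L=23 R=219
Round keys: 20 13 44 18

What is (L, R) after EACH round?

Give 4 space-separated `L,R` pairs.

Answer: 219,52 52,112 112,115 115,109

Derivation:
Round 1 (k=20): L=219 R=52
Round 2 (k=13): L=52 R=112
Round 3 (k=44): L=112 R=115
Round 4 (k=18): L=115 R=109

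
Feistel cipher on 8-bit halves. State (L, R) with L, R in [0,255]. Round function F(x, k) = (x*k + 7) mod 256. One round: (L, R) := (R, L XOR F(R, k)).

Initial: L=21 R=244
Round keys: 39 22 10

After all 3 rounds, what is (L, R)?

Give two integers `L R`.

Round 1 (k=39): L=244 R=38
Round 2 (k=22): L=38 R=191
Round 3 (k=10): L=191 R=91

Answer: 191 91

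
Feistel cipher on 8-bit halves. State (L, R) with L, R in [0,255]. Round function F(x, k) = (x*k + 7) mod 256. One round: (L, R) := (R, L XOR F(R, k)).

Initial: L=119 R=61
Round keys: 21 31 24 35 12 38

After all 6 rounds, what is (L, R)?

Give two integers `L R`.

Answer: 95 243

Derivation:
Round 1 (k=21): L=61 R=127
Round 2 (k=31): L=127 R=85
Round 3 (k=24): L=85 R=128
Round 4 (k=35): L=128 R=210
Round 5 (k=12): L=210 R=95
Round 6 (k=38): L=95 R=243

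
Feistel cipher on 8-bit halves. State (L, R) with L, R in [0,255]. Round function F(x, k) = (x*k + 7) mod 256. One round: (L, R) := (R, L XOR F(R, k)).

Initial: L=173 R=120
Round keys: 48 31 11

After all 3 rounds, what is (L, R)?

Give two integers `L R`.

Round 1 (k=48): L=120 R=42
Round 2 (k=31): L=42 R=101
Round 3 (k=11): L=101 R=116

Answer: 101 116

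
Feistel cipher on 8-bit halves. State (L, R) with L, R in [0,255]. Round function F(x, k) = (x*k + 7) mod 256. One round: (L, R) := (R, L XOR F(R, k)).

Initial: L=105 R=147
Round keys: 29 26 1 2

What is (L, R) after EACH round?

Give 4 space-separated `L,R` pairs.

Round 1 (k=29): L=147 R=199
Round 2 (k=26): L=199 R=174
Round 3 (k=1): L=174 R=114
Round 4 (k=2): L=114 R=69

Answer: 147,199 199,174 174,114 114,69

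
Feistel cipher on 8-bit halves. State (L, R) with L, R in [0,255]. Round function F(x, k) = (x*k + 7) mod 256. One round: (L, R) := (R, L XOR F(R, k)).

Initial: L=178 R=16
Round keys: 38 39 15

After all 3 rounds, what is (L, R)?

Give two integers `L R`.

Round 1 (k=38): L=16 R=213
Round 2 (k=39): L=213 R=106
Round 3 (k=15): L=106 R=232

Answer: 106 232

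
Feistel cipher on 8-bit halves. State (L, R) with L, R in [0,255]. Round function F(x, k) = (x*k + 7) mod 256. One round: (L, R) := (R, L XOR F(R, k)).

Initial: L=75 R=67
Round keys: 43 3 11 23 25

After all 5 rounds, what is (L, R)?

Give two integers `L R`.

Answer: 167 205

Derivation:
Round 1 (k=43): L=67 R=3
Round 2 (k=3): L=3 R=83
Round 3 (k=11): L=83 R=155
Round 4 (k=23): L=155 R=167
Round 5 (k=25): L=167 R=205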